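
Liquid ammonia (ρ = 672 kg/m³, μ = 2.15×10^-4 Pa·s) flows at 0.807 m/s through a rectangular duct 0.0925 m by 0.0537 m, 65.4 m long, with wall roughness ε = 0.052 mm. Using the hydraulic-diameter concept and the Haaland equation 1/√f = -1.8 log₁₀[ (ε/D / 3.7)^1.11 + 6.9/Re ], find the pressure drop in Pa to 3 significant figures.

Hydraulic diameter D_h = 4A/P = 4·(0.0925·0.0537)/(2·(0.0925+0.0537)) = 0.01987/0.2924 = 0.06795 m.
Re = ρVD_h/μ = 672·0.807·0.06795/0.000215 = 1.714e+05.
ε/D_h = 5.2e-05/0.06795 = 0.000765; Haaland gives 1/√f = -1.8 log₁₀[8.13e-05+4.03e-05] = 7.047, so f = 0.02014.
ΔP = f(L/D_h)(ρV²/2) = 0.02014·65.4/0.06795·218.8 = 4241 Pa.

ΔP ≈ 4240 Pa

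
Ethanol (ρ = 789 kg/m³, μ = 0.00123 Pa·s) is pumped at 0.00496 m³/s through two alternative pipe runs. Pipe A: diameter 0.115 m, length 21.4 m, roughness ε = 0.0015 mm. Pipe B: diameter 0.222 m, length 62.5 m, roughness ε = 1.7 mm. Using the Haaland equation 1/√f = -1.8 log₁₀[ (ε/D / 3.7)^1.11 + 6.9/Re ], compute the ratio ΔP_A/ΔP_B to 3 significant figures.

ΔP_A/ΔP_B ≈ 5.41

Pipe A: V = Q/A = 0.00496/0.01039 = 0.4775 m/s; Re = 3.523e+04; ε/D = 1.3e-05; Haaland → f = 0.02247; ΔP_A = f(L/D)(ρV²/2) = 376.2 Pa.
Pipe B: V = Q/A = 0.00496/0.03871 = 0.1281 m/s; Re = 1.825e+04; ε/D = 0.00766; Haaland → f = 0.03812; ΔP_B = f(L/D)(ρV²/2) = 69.51 Pa.
ΔP_A/ΔP_B = 376.2/69.51 = 5.41.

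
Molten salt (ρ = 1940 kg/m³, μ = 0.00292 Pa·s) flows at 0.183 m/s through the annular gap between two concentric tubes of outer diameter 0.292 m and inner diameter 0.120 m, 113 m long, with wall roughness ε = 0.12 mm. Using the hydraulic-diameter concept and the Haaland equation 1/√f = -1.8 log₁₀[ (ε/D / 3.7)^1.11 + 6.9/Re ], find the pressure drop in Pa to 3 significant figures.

ΔP ≈ 572 Pa

Hydraulic diameter D_h = 4A/P = D_o - D_i = 0.292 - 0.12 = 0.172 m.
Re = ρVD_h/μ = 1940·0.183·0.172/0.00292 = 2.091e+04.
ε/D_h = 0.00012/0.172 = 0.000698; Haaland gives 1/√f = -1.8 log₁₀[7.34e-05+0.00033] = 6.11, so f = 0.02679.
ΔP = f(L/D_h)(ρV²/2) = 0.02679·113/0.172·32.48 = 571.7 Pa.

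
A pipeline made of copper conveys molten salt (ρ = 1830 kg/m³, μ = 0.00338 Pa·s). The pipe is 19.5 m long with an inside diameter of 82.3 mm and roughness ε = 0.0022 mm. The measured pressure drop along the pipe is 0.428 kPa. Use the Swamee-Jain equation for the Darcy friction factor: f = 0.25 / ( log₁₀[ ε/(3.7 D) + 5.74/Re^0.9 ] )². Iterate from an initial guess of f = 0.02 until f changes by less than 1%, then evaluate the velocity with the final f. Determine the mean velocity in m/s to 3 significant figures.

Rearranging Darcy-Weisbach: V = √(2·ΔP·D/(f·L·ρ)). With ε/D = 2.2e-06/0.0823 = 2.67e-05, iterate starting from f = 0.02:
  f = 0.02 → V = √(2·428·0.0823/(0.02·19.5·1830)) = 0.3142 m/s; Re = ρVD/μ = 1.4e+04; f → 0.02835
  f = 0.02835 → V = 0.2639 m/s; Re = 1.176e+04; f → 0.02969
  f = 0.02969 → V = 0.2579 m/s; Re = 1.149e+04; f → 0.02987
Converged (Δf/f < 1%). With the final f = 0.02987: V = √(2·428·0.0823/(0.02987·19.5·1830)) = 0.2571 m/s.

V ≈ 0.257 m/s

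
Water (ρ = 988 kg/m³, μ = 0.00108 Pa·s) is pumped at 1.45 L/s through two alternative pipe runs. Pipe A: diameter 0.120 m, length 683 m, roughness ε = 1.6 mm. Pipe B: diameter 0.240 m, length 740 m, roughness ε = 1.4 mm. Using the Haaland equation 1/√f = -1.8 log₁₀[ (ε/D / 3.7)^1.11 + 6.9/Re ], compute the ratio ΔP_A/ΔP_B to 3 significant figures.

Pipe A: V = Q/A = 0.00145/0.01131 = 0.1282 m/s; Re = 1.407e+04; ε/D = 0.0133; Haaland → f = 0.04516; ΔP_A = f(L/D)(ρV²/2) = 2087 Pa.
Pipe B: V = Q/A = 0.00145/0.04524 = 0.03205 m/s; Re = 7037; ε/D = 0.00583; Haaland → f = 0.04065; ΔP_B = f(L/D)(ρV²/2) = 63.61 Pa.
ΔP_A/ΔP_B = 2087/63.61 = 32.8.

ΔP_A/ΔP_B ≈ 32.8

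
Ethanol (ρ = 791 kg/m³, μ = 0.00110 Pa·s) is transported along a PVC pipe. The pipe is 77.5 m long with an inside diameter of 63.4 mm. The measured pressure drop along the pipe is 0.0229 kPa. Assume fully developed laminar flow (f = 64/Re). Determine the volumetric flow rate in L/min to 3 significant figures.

Q ≈ 6.39 L/min

For laminar flow, f = 64/Re with Re = ρVD/μ, so Darcy-Weisbach reduces to ΔP = 32μLV/D². Solving for V: V = ΔP·D²/(32μL) = 22.9·(0.0634)²/(32·0.0011·77.5) = 0.03374 m/s.
Check: Re = ρVD/μ = 791·0.03374·0.0634/0.0011 = 1538 < 2300, so the laminar assumption holds.
Q = V·A = 0.03374·(π/4·0.0634²) = 0.0001065 m³/s = 6.39 L/min.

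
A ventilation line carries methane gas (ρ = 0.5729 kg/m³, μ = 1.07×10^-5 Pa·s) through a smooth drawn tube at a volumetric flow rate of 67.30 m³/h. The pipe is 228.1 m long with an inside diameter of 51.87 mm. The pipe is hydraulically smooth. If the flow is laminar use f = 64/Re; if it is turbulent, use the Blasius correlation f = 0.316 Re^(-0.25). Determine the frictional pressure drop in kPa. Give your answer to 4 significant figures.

Q = 67.30 m³/h = 67.30/3600 = 0.01869 m³/s.
Cross-sectional area A = πD²/4 = π(0.05187)²/4 = 0.002113 m²; mean velocity V = Q/A = 0.01869/0.002113 = 8.847 m/s.
Reynolds number Re = ρVD/μ = 0.5729 · 8.847 · 0.05187 / 1.07e-05 = 2.457e+04.
Re > 4000 → turbulent. Smooth-pipe (Blasius): f = 0.316 Re^(-0.25) = 0.316/(2.457e+04)^0.25 = 0.02524.
Darcy-Weisbach: ΔP = f(L/D)(ρV²/2) = 0.02524·(228.1/0.05187)·(0.5729·8.847²/2) = 0.02524·4398·22.42 = 2488 Pa.
ΔP = 2488 Pa = 2.488 kPa.

ΔP ≈ 2.488 kPa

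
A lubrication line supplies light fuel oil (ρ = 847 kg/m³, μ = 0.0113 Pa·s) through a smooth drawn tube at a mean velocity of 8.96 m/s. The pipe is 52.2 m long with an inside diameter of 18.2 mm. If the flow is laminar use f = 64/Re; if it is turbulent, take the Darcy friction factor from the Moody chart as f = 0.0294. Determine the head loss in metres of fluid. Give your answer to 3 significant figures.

Reynolds number Re = ρVD/μ = 847 · 8.96 · 0.0182 / 0.0113 = 1.222e+04.
Re > 4000 → turbulent; use the Moody-chart value f = 0.0294.
Darcy-Weisbach: ΔP = f(L/D)(ρV²/2) = 0.0294·(52.2/0.0182)·(847·8.96²/2) = 0.0294·2868·3.4e+04 = 2.867e+06 Pa.
Head loss h_f = ΔP/(ρg) = 2.867e+06/(847·9.81) = 345 m.

h_f ≈ 345 m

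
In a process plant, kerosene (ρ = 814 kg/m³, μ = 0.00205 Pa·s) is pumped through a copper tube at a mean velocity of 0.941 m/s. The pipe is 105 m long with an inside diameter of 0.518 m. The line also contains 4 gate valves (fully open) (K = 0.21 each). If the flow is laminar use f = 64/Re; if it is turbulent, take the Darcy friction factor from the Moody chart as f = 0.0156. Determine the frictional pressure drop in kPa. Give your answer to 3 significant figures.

Reynolds number Re = ρVD/μ = 814 · 0.941 · 0.518 / 0.00205 = 1.935e+05.
Re > 4000 → turbulent; use the Moody-chart value f = 0.0156.
Total minor-loss coefficient ΣK = 4·0.21 = 0.84.
ΔP = [f·L/D + ΣK]·(ρV²/2) = [0.0156·105/0.518 + 0.84]·(814·0.941²/2) = [3.162 + 0.84]·360.4 = 1442 Pa.
ΔP = 1442 Pa = 1.44 kPa.

ΔP ≈ 1.44 kPa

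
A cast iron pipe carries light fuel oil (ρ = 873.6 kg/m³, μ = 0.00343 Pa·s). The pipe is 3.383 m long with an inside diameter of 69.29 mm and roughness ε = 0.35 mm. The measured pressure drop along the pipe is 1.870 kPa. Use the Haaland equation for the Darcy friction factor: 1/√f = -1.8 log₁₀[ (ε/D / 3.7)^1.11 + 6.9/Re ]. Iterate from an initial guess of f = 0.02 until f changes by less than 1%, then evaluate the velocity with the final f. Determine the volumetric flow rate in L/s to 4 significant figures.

Rearranging Darcy-Weisbach: V = √(2·ΔP·D/(f·L·ρ)). With ε/D = 0.00035/0.06929 = 0.00505, iterate starting from f = 0.02:
  f = 0.02 → V = √(2·1870·0.06929/(0.02·3.383·873.6)) = 2.094 m/s; Re = ρVD/μ = 3.695e+04; f → 0.03271
  f = 0.03271 → V = 1.637 m/s; Re = 2.89e+04; f → 0.03327
  f = 0.03327 → V = 1.624 m/s; Re = 2.865e+04; f → 0.03329
Converged (Δf/f < 1%). With the final f = 0.03329: V = √(2·1870·0.06929/(0.03329·3.383·873.6)) = 1.623 m/s.
Q = V·A = 1.623·(π/4·0.06929²) = 0.00612 m³/s = 6.120 L/s.

Q ≈ 6.120 L/s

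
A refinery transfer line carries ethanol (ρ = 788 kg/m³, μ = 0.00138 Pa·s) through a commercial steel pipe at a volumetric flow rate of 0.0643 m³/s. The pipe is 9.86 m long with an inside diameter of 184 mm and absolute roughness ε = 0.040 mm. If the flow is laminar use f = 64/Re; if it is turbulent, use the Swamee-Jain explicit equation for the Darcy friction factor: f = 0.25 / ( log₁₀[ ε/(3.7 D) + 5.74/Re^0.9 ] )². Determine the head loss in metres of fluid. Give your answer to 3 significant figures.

Cross-sectional area A = πD²/4 = π(0.184)²/4 = 0.02659 m²; mean velocity V = Q/A = 0.0643/0.02659 = 2.418 m/s.
Reynolds number Re = ρVD/μ = 788 · 2.418 · 0.184 / 0.00138 = 2.541e+05.
Re > 4000 → turbulent. Relative roughness ε/D = 4e-05/0.184 = 0.000217. Swamee-Jain: f = 0.25/(log₁₀[0.000217/3.7 + 5.74/2.541e+05^0.9])² = 0.25/(log₁₀[5.88e-05 + 7.84e-05])² = 0.25/(-3.863)² = 0.01676.
Darcy-Weisbach: ΔP = f(L/D)(ρV²/2) = 0.01676·(9.86/0.184)·(788·2.418²/2) = 0.01676·53.59·2304 = 2069 Pa.
Head loss h_f = ΔP/(ρg) = 2069/(788·9.81) = 0.268 m.

h_f ≈ 0.268 m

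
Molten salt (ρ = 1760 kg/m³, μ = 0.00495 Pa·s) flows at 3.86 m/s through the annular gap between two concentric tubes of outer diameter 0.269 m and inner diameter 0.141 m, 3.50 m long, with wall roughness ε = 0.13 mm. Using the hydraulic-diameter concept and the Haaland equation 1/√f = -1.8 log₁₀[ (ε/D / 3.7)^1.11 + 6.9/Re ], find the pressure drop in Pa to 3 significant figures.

ΔP ≈ 7570 Pa

Hydraulic diameter D_h = 4A/P = D_o - D_i = 0.269 - 0.141 = 0.128 m.
Re = ρVD_h/μ = 1760·3.86·0.128/0.00495 = 1.757e+05.
ε/D_h = 0.00013/0.128 = 0.00102; Haaland gives 1/√f = -1.8 log₁₀[0.000111+3.93e-05] = 6.88, so f = 0.02113.
ΔP = f(L/D_h)(ρV²/2) = 0.02113·3.5/0.128·1.311e+04 = 7575 Pa.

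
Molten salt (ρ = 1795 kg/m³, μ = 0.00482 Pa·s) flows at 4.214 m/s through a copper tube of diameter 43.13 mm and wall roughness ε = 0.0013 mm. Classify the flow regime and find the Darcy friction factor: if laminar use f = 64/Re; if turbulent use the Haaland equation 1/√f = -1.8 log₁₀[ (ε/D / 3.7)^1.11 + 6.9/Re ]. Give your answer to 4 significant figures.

f ≈ 0.01946

Re = ρVD/μ = 1795·4.214·0.04313/0.00482 = 6.768e+04.
Re > 4000 → turbulent. ε/D = 1.3e-06/0.04313 = 3.01e-05; Haaland: 1/√f = -1.8 log₁₀[2.24e-06 + 0.000102] = 7.168, so f = 0.01946.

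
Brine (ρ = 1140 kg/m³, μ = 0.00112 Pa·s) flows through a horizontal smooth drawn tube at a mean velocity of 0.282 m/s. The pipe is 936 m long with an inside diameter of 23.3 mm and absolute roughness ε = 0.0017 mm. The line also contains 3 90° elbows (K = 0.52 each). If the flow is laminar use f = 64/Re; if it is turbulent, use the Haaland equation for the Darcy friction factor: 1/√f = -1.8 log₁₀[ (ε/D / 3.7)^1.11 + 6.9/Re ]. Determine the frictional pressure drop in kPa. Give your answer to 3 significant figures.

Reynolds number Re = ρVD/μ = 1140 · 0.282 · 0.0233 / 0.00112 = 6688.
Re > 4000 → turbulent. Relative roughness ε/D = 1.7e-06/0.0233 = 7.3e-05. Haaland: 1/√f = -1.8 log₁₀[(7.3e-05/3.7)^1.11 + 6.9/6688] = -1.8 log₁₀[5.99e-06 + 0.00103] = 5.371, so f = 0.03466.
Total minor-loss coefficient ΣK = 3·0.52 = 1.56.
ΔP = [f·L/D + ΣK]·(ρV²/2) = [0.03466·936/0.0233 + 1.56]·(1140·0.282²/2) = [1393 + 1.56]·45.33 = 6.319e+04 Pa.
ΔP = 6.319e+04 Pa = 63.2 kPa.

ΔP ≈ 63.2 kPa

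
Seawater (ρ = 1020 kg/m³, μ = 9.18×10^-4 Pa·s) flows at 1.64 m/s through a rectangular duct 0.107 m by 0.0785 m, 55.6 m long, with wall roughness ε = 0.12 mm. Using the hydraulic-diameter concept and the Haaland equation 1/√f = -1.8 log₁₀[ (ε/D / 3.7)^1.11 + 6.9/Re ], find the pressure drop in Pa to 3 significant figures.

ΔP ≈ 18800 Pa

Hydraulic diameter D_h = 4A/P = 4·(0.107·0.0785)/(2·(0.107+0.0785)) = 0.0336/0.371 = 0.09056 m.
Re = ρVD_h/μ = 1020·1.64·0.09056/0.000918 = 1.65e+05.
ε/D_h = 0.00012/0.09056 = 0.00133; Haaland gives 1/√f = -1.8 log₁₀[0.00015+4.18e-05] = 6.692, so f = 0.02233.
ΔP = f(L/D_h)(ρV²/2) = 0.02233·55.6/0.09056·1372 = 1.88e+04 Pa.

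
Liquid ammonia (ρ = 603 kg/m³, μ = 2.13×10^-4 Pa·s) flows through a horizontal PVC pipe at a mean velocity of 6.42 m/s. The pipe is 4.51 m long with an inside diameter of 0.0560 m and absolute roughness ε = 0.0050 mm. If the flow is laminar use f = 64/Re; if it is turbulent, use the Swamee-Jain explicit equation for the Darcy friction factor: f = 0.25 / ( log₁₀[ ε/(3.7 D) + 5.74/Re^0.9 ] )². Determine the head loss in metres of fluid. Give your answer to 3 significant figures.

Reynolds number Re = ρVD/μ = 603 · 6.42 · 0.056 / 0.000213 = 1.018e+06.
Re > 4000 → turbulent. Relative roughness ε/D = 5e-06/0.056 = 8.93e-05. Swamee-Jain: f = 0.25/(log₁₀[8.93e-05/3.7 + 5.74/1.018e+06^0.9])² = 0.25/(log₁₀[2.41e-05 + 2.25e-05])² = 0.25/(-4.331)² = 0.01333.
Darcy-Weisbach: ΔP = f(L/D)(ρV²/2) = 0.01333·(4.51/0.056)·(603·6.42²/2) = 0.01333·80.54·1.243e+04 = 1.334e+04 Pa.
Head loss h_f = ΔP/(ρg) = 1.334e+04/(603·9.81) = 2.25 m.

h_f ≈ 2.25 m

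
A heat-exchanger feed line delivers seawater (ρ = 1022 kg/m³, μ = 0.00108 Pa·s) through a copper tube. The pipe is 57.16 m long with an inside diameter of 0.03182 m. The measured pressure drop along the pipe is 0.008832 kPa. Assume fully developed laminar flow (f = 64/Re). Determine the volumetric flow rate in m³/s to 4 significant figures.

Q ≈ 3.600×10^-6 m³/s

For laminar flow, f = 64/Re with Re = ρVD/μ, so Darcy-Weisbach reduces to ΔP = 32μLV/D². Solving for V: V = ΔP·D²/(32μL) = 8.832·(0.03182)²/(32·0.00108·57.16) = 0.004527 m/s.
Check: Re = ρVD/μ = 1022·0.004527·0.03182/0.00108 = 136.3 < 2300, so the laminar assumption holds.
Q = V·A = 0.004527·(π/4·0.03182²) = 3.6e-06 m³/s = 3.600×10^-6 m³/s.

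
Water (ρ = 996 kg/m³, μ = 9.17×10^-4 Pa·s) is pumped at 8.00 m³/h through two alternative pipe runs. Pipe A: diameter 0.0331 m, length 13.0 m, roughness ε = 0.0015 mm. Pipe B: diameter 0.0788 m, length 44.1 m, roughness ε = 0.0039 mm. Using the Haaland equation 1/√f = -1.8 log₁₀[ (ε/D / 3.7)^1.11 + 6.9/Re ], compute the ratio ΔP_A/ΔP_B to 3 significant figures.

Pipe A: V = Q/A = 0.002222/0.0008605 = 2.583 m/s; Re = 9.285e+04; ε/D = 4.53e-05; Haaland → f = 0.01828; ΔP_A = f(L/D)(ρV²/2) = 2.385e+04 Pa.
Pipe B: V = Q/A = 0.002222/0.004877 = 0.4557 m/s; Re = 3.9e+04; ε/D = 4.95e-05; Haaland → f = 0.02203; ΔP_B = f(L/D)(ρV²/2) = 1275 Pa.
ΔP_A/ΔP_B = 2.385e+04/1275 = 18.7.

ΔP_A/ΔP_B ≈ 18.7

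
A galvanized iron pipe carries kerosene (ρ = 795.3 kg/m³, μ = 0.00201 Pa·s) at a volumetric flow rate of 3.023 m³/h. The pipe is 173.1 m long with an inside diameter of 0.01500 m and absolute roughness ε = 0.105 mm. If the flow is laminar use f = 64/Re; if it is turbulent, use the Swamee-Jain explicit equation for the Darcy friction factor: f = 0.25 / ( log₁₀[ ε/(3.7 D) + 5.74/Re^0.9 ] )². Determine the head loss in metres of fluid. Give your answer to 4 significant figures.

h_f ≈ 487.7 m

Q = 3.023 m³/h = 3.023/3600 = 0.0008397 m³/s.
Cross-sectional area A = πD²/4 = π(0.015)²/4 = 0.0001767 m²; mean velocity V = Q/A = 0.0008397/0.0001767 = 4.752 m/s.
Reynolds number Re = ρVD/μ = 795.3 · 4.752 · 0.015 / 0.00201 = 2.82e+04.
Re > 4000 → turbulent. Relative roughness ε/D = 0.000105/0.015 = 0.007. Swamee-Jain: f = 0.25/(log₁₀[0.007/3.7 + 5.74/2.82e+04^0.9])² = 0.25/(log₁₀[0.00189 + 0.000567])² = 0.25/(-2.609)² = 0.03672.
Darcy-Weisbach: ΔP = f(L/D)(ρV²/2) = 0.03672·(173.1/0.015)·(795.3·4.752²/2) = 0.03672·1.154e+04·8979 = 3.805e+06 Pa.
Head loss h_f = ΔP/(ρg) = 3.805e+06/(795.3·9.81) = 487.7 m.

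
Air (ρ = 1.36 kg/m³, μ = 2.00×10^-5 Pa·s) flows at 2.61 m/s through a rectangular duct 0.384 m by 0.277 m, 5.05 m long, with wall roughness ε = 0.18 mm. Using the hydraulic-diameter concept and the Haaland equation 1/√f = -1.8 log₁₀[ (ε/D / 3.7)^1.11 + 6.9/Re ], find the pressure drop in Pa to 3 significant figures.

Hydraulic diameter D_h = 4A/P = 4·(0.384·0.277)/(2·(0.384+0.277)) = 0.4255/1.322 = 0.3218 m.
Re = ρVD_h/μ = 1.36·2.61·0.3218/2e-05 = 5.712e+04.
ε/D_h = 0.00018/0.3218 = 0.000559; Haaland gives 1/√f = -1.8 log₁₀[5.74e-05+0.000121] = 6.748, so f = 0.02196.
ΔP = f(L/D_h)(ρV²/2) = 0.02196·5.05/0.3218·4.632 = 1.596 Pa.

ΔP ≈ 1.60 Pa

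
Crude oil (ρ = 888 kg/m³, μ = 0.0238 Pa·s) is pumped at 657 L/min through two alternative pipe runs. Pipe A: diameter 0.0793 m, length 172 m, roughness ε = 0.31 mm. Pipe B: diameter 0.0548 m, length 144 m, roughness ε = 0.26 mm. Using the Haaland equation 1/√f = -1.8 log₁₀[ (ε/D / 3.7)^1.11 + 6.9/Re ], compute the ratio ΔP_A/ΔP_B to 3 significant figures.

ΔP_A/ΔP_B ≈ 0.197

Pipe A: V = Q/A = 0.01095/0.004939 = 2.217 m/s; Re = 6560; ε/D = 0.00391; Haaland → f = 0.03909; ΔP_A = f(L/D)(ρV²/2) = 1.85e+05 Pa.
Pipe B: V = Q/A = 0.01095/0.002359 = 4.643 m/s; Re = 9492; ε/D = 0.00474; Haaland → f = 0.03742; ΔP_B = f(L/D)(ρV²/2) = 9.411e+05 Pa.
ΔP_A/ΔP_B = 1.85e+05/9.411e+05 = 0.197.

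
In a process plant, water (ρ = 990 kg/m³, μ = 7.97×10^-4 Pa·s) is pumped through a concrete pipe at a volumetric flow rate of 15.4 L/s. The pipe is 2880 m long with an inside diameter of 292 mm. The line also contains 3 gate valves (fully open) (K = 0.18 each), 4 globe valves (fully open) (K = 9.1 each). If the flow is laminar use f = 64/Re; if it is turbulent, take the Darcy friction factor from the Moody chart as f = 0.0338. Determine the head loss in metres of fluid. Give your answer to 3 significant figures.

Q = 15.4 L/s = 15.4/1000 = 0.0154 m³/s.
Cross-sectional area A = πD²/4 = π(0.292)²/4 = 0.06697 m²; mean velocity V = Q/A = 0.0154/0.06697 = 0.23 m/s.
Reynolds number Re = ρVD/μ = 990 · 0.23 · 0.292 / 0.000797 = 8.341e+04.
Re > 4000 → turbulent; use the Moody-chart value f = 0.0338.
Total minor-loss coefficient ΣK = 3·0.18 + 4·9.1 = 36.9.
ΔP = [f·L/D + ΣK]·(ρV²/2) = [0.0338·2880/0.292 + 36.9]·(990·0.23²/2) = [333.4 + 36.9]·26.18 = 9694 Pa.
Head loss h_f = ΔP/(ρg) = 9694/(990·9.81) = 0.998 m.

h_f ≈ 0.998 m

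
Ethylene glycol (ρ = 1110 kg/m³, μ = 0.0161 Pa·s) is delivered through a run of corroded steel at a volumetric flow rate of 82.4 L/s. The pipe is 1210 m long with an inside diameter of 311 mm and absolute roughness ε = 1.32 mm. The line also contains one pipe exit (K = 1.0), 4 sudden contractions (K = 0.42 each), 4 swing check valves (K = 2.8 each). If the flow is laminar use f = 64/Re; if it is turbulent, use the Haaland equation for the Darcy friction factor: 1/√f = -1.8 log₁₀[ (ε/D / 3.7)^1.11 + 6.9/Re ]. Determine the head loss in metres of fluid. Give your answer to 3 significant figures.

h_f ≈ 8.45 m

Q = 82.4 L/s = 82.4/1000 = 0.0824 m³/s.
Cross-sectional area A = πD²/4 = π(0.311)²/4 = 0.07596 m²; mean velocity V = Q/A = 0.0824/0.07596 = 1.085 m/s.
Reynolds number Re = ρVD/μ = 1110 · 1.085 · 0.311 / 0.0161 = 2.326e+04.
Re > 4000 → turbulent. Relative roughness ε/D = 0.00132/0.311 = 0.00424. Haaland: 1/√f = -1.8 log₁₀[(0.00424/3.7)^1.11 + 6.9/2.326e+04] = -1.8 log₁₀[0.000545 + 0.000297] = 5.535, so f = 0.03264.
Total minor-loss coefficient ΣK = 1·1 + 4·0.42 + 4·2.8 = 13.9.
ΔP = [f·L/D + ΣK]·(ρV²/2) = [0.03264·1210/0.311 + 13.9]·(1110·1.085²/2) = [127 + 13.9]·653 = 9.199e+04 Pa.
Head loss h_f = ΔP/(ρg) = 9.199e+04/(1110·9.81) = 8.45 m.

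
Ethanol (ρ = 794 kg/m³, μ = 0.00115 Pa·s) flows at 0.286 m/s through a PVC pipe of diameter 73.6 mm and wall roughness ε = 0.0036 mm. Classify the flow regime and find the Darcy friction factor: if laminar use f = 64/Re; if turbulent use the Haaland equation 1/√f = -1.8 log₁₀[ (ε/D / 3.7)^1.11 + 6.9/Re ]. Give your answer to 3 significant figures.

Re = ρVD/μ = 794·0.286·0.0736/0.00115 = 1.453e+04.
Re > 4000 → turbulent. ε/D = 3.6e-06/0.0736 = 4.89e-05; Haaland: 1/√f = -1.8 log₁₀[3.84e-06 + 0.000475] = 5.976, so f = 0.028.

f ≈ 0.0280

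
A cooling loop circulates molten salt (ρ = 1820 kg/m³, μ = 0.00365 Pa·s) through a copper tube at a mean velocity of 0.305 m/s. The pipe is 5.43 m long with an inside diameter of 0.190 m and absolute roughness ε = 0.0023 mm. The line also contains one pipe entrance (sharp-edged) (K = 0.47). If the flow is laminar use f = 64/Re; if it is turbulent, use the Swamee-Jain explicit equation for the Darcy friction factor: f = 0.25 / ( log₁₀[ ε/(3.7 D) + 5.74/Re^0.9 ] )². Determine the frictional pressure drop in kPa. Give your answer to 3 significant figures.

ΔP ≈ 0.0969 kPa

Reynolds number Re = ρVD/μ = 1820 · 0.305 · 0.19 / 0.00365 = 2.89e+04.
Re > 4000 → turbulent. Relative roughness ε/D = 2.3e-06/0.19 = 1.21e-05. Swamee-Jain: f = 0.25/(log₁₀[1.21e-05/3.7 + 5.74/2.89e+04^0.9])² = 0.25/(log₁₀[3.27e-06 + 0.000555])² = 0.25/(-3.253)² = 0.02362.
Total minor-loss coefficient ΣK = 1·0.47 = 0.47.
ΔP = [f·L/D + ΣK]·(ρV²/2) = [0.02362·5.43/0.19 + 0.47]·(1820·0.305²/2) = [0.6751 + 0.47]·84.65 = 96.93 Pa.
ΔP = 96.93 Pa = 0.0969 kPa.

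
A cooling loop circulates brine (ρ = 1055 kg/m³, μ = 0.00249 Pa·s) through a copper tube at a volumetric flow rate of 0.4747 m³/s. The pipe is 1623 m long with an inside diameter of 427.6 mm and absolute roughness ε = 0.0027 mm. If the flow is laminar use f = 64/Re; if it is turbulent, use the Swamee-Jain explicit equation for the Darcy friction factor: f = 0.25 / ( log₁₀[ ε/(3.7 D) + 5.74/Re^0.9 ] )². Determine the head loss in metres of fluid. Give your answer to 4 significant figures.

h_f ≈ 27.04 m

Cross-sectional area A = πD²/4 = π(0.4276)²/4 = 0.1436 m²; mean velocity V = Q/A = 0.4747/0.1436 = 3.306 m/s.
Reynolds number Re = ρVD/μ = 1055 · 3.306 · 0.4276 / 0.00249 = 5.989e+05.
Re > 4000 → turbulent. Relative roughness ε/D = 2.7e-06/0.4276 = 6.31e-06. Swamee-Jain: f = 0.25/(log₁₀[6.31e-06/3.7 + 5.74/5.989e+05^0.9])² = 0.25/(log₁₀[1.71e-06 + 3.62e-05])² = 0.25/(-4.421)² = 0.01279.
Darcy-Weisbach: ΔP = f(L/D)(ρV²/2) = 0.01279·(1623/0.4276)·(1055·3.306²/2) = 0.01279·3796·5764 = 2.799e+05 Pa.
Head loss h_f = ΔP/(ρg) = 2.799e+05/(1055·9.81) = 27.04 m.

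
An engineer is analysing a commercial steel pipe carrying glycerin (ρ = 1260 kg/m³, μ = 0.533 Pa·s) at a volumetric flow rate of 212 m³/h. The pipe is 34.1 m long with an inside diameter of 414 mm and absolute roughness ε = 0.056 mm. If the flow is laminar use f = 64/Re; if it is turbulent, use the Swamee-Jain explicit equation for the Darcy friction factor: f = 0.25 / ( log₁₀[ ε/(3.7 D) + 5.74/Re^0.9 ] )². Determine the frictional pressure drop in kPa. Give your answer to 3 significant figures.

ΔP ≈ 1.48 kPa

Q = 212 m³/h = 212/3600 = 0.05889 m³/s.
Cross-sectional area A = πD²/4 = π(0.414)²/4 = 0.1346 m²; mean velocity V = Q/A = 0.05889/0.1346 = 0.4375 m/s.
Reynolds number Re = ρVD/μ = 1260 · 0.4375 · 0.414 / 0.533 = 428.1.
Re < 2300 → laminar flow, so f = 64/Re = 64/428.1 = 0.1495 (the turbulent correlation is not needed).
Darcy-Weisbach: ΔP = f(L/D)(ρV²/2) = 0.1495·(34.1/0.414)·(1260·0.4375²/2) = 0.1495·82.37·120.6 = 1484 Pa.
ΔP = 1484 Pa = 1.48 kPa.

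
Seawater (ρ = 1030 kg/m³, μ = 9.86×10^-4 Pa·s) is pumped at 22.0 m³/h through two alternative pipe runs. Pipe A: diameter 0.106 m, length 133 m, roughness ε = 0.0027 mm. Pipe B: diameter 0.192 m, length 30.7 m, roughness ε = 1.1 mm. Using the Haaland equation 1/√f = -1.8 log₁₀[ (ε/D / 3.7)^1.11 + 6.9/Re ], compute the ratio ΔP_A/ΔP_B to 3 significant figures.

Pipe A: V = Q/A = 0.006111/0.008825 = 0.6925 m/s; Re = 7.668e+04; ε/D = 2.55e-05; Haaland → f = 0.01894; ΔP_A = f(L/D)(ρV²/2) = 5869 Pa.
Pipe B: V = Q/A = 0.006111/0.02895 = 0.2111 m/s; Re = 4.233e+04; ε/D = 0.00573; Haaland → f = 0.03351; ΔP_B = f(L/D)(ρV²/2) = 122.9 Pa.
ΔP_A/ΔP_B = 5869/122.9 = 47.7.

ΔP_A/ΔP_B ≈ 47.7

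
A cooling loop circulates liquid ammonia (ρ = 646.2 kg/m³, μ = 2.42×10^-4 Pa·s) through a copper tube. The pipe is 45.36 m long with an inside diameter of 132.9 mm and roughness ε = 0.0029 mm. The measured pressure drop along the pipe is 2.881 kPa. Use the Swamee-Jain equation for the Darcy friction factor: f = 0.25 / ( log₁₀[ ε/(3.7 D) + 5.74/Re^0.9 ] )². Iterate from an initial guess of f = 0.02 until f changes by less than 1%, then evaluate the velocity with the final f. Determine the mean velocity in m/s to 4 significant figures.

V ≈ 1.393 m/s

Rearranging Darcy-Weisbach: V = √(2·ΔP·D/(f·L·ρ)). With ε/D = 2.9e-06/0.1329 = 2.18e-05, iterate starting from f = 0.02:
  f = 0.02 → V = √(2·2881·0.1329/(0.02·45.36·646.2)) = 1.143 m/s; Re = ρVD/μ = 4.056e+05; f → 0.0139
  f = 0.0139 → V = 1.371 m/s; Re = 4.866e+05; f → 0.01349
  f = 0.01349 → V = 1.392 m/s; Re = 4.938e+05; f → 0.01346
Converged (Δf/f < 1%). With the final f = 0.01346: V = √(2·2881·0.1329/(0.01346·45.36·646.2)) = 1.393 m/s.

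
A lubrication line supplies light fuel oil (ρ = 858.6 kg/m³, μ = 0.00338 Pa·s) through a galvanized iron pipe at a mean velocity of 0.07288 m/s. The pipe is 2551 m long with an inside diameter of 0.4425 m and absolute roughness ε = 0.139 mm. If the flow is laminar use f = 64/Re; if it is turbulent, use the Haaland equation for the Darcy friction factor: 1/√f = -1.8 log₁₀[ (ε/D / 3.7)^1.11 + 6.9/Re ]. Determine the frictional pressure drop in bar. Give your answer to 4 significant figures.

Reynolds number Re = ρVD/μ = 858.6 · 0.07288 · 0.4425 / 0.00338 = 8192.
Re > 4000 → turbulent. Relative roughness ε/D = 0.000139/0.4425 = 0.000314. Haaland: 1/√f = -1.8 log₁₀[(0.000314/3.7)^1.11 + 6.9/8192] = -1.8 log₁₀[3.03e-05 + 0.000842] = 5.507, so f = 0.03298.
Darcy-Weisbach: ΔP = f(L/D)(ρV²/2) = 0.03298·(2551/0.4425)·(858.6·0.07288²/2) = 0.03298·5765·2.28 = 433.5 Pa.
ΔP = 433.5 Pa = 0.004335 bar.

ΔP ≈ 0.004335 bar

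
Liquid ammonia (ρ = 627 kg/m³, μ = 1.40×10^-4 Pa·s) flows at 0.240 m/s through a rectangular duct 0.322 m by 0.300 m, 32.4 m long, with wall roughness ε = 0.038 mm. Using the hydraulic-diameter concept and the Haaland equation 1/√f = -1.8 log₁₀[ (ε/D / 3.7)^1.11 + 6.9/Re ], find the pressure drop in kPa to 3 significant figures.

ΔP ≈ 0.0287 kPa

Hydraulic diameter D_h = 4A/P = 4·(0.322·0.3)/(2·(0.322+0.3)) = 0.3864/1.244 = 0.3106 m.
Re = ρVD_h/μ = 627·0.24·0.3106/0.00014 = 3.339e+05.
ε/D_h = 3.8e-05/0.3106 = 0.000122; Haaland gives 1/√f = -1.8 log₁₀[1.06e-05+2.07e-05] = 8.108, so f = 0.01521.
ΔP = f(L/D_h)(ρV²/2) = 0.01521·32.4/0.3106·18.06 = 28.65 Pa.
ΔP = 0.0287 kPa.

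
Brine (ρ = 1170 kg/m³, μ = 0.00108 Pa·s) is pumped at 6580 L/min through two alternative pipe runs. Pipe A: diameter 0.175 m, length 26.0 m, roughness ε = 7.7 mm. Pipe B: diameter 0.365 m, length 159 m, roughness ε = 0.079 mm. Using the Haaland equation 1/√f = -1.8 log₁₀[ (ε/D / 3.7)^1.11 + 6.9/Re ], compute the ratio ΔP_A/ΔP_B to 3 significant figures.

Pipe A: V = Q/A = 0.1097/0.02405 = 4.559 m/s; Re = 8.644e+05; ε/D = 0.044; Haaland → f = 0.06765; ΔP_A = f(L/D)(ρV²/2) = 1.222e+05 Pa.
Pipe B: V = Q/A = 0.1097/0.1046 = 1.048 m/s; Re = 4.144e+05; ε/D = 0.000216; Haaland → f = 0.01569; ΔP_B = f(L/D)(ρV²/2) = 4391 Pa.
ΔP_A/ΔP_B = 1.222e+05/4391 = 27.8.

ΔP_A/ΔP_B ≈ 27.8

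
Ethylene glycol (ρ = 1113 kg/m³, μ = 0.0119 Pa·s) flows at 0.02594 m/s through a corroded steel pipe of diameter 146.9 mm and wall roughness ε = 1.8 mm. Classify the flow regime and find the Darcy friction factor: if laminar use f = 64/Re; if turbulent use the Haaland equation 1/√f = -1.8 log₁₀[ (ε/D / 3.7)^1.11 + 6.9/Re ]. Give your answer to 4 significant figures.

Re = ρVD/μ = 1113·0.02594·0.1469/0.0119 = 356.4.
Re < 2300 → laminar, so f = 64/Re = 0.1796 (roughness is irrelevant in laminar flow).

f ≈ 0.1796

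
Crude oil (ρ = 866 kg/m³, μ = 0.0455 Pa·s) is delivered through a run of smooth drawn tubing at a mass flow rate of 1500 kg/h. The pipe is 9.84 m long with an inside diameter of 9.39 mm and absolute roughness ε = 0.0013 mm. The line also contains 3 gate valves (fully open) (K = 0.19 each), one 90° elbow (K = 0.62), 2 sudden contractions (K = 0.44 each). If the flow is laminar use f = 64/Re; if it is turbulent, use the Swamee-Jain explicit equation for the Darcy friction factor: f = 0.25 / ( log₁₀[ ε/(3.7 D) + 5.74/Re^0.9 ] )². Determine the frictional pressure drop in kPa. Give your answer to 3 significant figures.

ṁ = 1500 kg/h = 1500/3600 = 0.4167 kg/s.
A = πD²/4 = π(0.00939)²/4 = 6.925e-05 m²; mean velocity V = ṁ/(ρA) = 0.4167/(866 · 6.925e-05) = 6.948 m/s.
Reynolds number Re = ρVD/μ = 866 · 6.948 · 0.00939 / 0.0455 = 1242.
Re < 2300 → laminar flow, so f = 64/Re = 64/1242 = 0.05154 (the turbulent correlation is not needed).
Total minor-loss coefficient ΣK = 3·0.19 + 1·0.62 + 2·0.44 = 2.07.
ΔP = [f·L/D + ΣK]·(ρV²/2) = [0.05154·9.84/0.00939 + 2.07]·(866·6.948²/2) = [54.01 + 2.07]·2.09e+04 = 1.172e+06 Pa.
ΔP = 1.172e+06 Pa = 1170 kPa.

ΔP ≈ 1170 kPa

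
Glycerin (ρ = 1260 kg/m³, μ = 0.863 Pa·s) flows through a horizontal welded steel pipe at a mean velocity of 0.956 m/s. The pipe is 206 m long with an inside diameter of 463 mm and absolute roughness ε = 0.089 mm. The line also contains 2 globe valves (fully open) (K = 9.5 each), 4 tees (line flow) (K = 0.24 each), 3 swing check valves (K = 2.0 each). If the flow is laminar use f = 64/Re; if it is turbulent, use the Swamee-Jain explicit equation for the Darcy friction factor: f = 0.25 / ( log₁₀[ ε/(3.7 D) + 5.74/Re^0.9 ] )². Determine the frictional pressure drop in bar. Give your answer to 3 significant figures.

Reynolds number Re = ρVD/μ = 1260 · 0.956 · 0.463 / 0.863 = 646.2.
Re < 2300 → laminar flow, so f = 64/Re = 64/646.2 = 0.09903 (the turbulent correlation is not needed).
Total minor-loss coefficient ΣK = 2·9.5 + 4·0.24 + 3·2 = 26.
ΔP = [f·L/D + ΣK]·(ρV²/2) = [0.09903·206/0.463 + 26]·(1260·0.956²/2) = [44.06 + 26]·575.8 = 4.032e+04 Pa.
ΔP = 4.032e+04 Pa = 0.403 bar.

ΔP ≈ 0.403 bar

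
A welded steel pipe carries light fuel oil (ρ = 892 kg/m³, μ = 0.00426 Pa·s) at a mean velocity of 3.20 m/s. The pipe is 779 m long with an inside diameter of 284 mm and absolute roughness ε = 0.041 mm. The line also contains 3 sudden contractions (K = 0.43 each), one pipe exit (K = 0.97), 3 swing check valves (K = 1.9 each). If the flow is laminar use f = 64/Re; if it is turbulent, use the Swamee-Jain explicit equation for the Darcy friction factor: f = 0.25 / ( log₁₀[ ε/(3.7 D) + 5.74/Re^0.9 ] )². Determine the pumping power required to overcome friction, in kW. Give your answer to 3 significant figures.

P ≈ 50.2 kW

Reynolds number Re = ρVD/μ = 892 · 3.2 · 0.284 / 0.00426 = 1.903e+05.
Re > 4000 → turbulent. Relative roughness ε/D = 4.1e-05/0.284 = 0.000144. Swamee-Jain: f = 0.25/(log₁₀[0.000144/3.7 + 5.74/1.903e+05^0.9])² = 0.25/(log₁₀[3.9e-05 + 0.000102])² = 0.25/(-3.852)² = 0.01685.
Total minor-loss coefficient ΣK = 3·0.43 + 1·0.97 + 3·1.9 = 7.96.
ΔP = [f·L/D + ΣK]·(ρV²/2) = [0.01685·779/0.284 + 7.96]·(892·3.2²/2) = [46.23 + 7.96]·4567 = 2.475e+05 Pa.
Q = V·A = 3.2·0.06335 = 0.2027 m³/s.
Pumping power P = QΔP = 0.2027·2.475e+05 = 50160 W = 50.2 kW.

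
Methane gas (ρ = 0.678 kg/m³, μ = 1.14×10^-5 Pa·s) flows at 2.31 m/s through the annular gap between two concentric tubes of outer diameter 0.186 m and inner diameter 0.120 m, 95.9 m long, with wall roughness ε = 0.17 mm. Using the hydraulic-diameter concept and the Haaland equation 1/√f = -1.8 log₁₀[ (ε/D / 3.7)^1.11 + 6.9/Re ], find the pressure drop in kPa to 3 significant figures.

ΔP ≈ 0.0920 kPa

Hydraulic diameter D_h = 4A/P = D_o - D_i = 0.186 - 0.12 = 0.066 m.
Re = ρVD_h/μ = 0.678·2.31·0.066/1.14e-05 = 9067.
ε/D_h = 0.00017/0.066 = 0.00258; Haaland gives 1/√f = -1.8 log₁₀[0.000313+0.000761] = 5.344, so f = 0.03501.
ΔP = f(L/D_h)(ρV²/2) = 0.03501·95.9/0.066·1.809 = 92.03 Pa.
ΔP = 0.0920 kPa.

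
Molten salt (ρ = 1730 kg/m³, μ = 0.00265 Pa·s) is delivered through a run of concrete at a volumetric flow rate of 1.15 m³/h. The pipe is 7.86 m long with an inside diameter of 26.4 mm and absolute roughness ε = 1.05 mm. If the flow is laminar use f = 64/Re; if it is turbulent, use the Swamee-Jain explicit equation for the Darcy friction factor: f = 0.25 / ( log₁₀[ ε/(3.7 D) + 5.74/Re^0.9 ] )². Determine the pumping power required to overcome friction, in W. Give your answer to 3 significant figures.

Q = 1.15 m³/h = 1.15/3600 = 0.0003194 m³/s.
Cross-sectional area A = πD²/4 = π(0.0264)²/4 = 0.0005474 m²; mean velocity V = Q/A = 0.0003194/0.0005474 = 0.5836 m/s.
Reynolds number Re = ρVD/μ = 1730 · 0.5836 · 0.0264 / 0.00265 = 1.006e+04.
Re > 4000 → turbulent. Relative roughness ε/D = 0.00105/0.0264 = 0.0398. Swamee-Jain: f = 0.25/(log₁₀[0.0398/3.7 + 5.74/1.006e+04^0.9])² = 0.25/(log₁₀[0.0107 + 0.00143])² = 0.25/(-1.914)² = 0.06823.
Darcy-Weisbach: ΔP = f(L/D)(ρV²/2) = 0.06823·(7.86/0.0264)·(1730·0.5836²/2) = 0.06823·297.7·294.6 = 5984 Pa.
Pumping power P = QΔP = 0.0003194·5984 = 1.912 W = 1.91 W.

P ≈ 1.91 W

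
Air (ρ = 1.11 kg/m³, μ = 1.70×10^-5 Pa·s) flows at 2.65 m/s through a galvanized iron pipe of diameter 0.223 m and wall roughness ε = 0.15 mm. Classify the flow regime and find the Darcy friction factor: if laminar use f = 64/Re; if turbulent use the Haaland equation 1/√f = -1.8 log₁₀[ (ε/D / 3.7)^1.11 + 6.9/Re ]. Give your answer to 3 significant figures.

Re = ρVD/μ = 1.11·2.65·0.223/1.7e-05 = 3.859e+04.
Re > 4000 → turbulent. ε/D = 0.00015/0.223 = 0.000673; Haaland: 1/√f = -1.8 log₁₀[7.05e-05 + 0.000179] = 6.486, so f = 0.02377.

f ≈ 0.0238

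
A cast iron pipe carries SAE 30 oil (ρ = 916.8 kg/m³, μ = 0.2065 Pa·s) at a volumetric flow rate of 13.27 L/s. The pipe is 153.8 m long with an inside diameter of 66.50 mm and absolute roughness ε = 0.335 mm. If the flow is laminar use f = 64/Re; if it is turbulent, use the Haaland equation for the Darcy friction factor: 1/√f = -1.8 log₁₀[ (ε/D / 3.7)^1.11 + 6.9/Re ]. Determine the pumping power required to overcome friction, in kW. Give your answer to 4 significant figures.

Q = 13.27 L/s = 13.27/1000 = 0.01327 m³/s.
Cross-sectional area A = πD²/4 = π(0.0665)²/4 = 0.003473 m²; mean velocity V = Q/A = 0.01327/0.003473 = 3.821 m/s.
Reynolds number Re = ρVD/μ = 916.8 · 3.821 · 0.0665 / 0.206 = 1128.
Re < 2300 → laminar flow, so f = 64/Re = 64/1128 = 0.05674 (the turbulent correlation is not needed).
Darcy-Weisbach: ΔP = f(L/D)(ρV²/2) = 0.05674·(153.8/0.0665)·(916.8·3.821²/2) = 0.05674·2313·6691 = 8.781e+05 Pa.
Pumping power P = QΔP = 0.01327·8.781e+05 = 11652 W = 11.65 kW.

P ≈ 11.65 kW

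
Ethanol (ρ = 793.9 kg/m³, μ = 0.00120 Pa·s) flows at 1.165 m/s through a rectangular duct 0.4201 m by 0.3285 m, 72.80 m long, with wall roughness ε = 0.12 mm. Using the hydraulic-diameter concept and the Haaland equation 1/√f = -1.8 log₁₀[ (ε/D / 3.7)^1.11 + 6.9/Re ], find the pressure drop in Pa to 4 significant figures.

Hydraulic diameter D_h = 4A/P = 4·(0.4201·0.3285)/(2·(0.4201+0.3285)) = 0.552/1.497 = 0.3687 m.
Re = ρVD_h/μ = 793.9·1.165·0.3687/0.0012 = 2.842e+05.
ε/D_h = 0.00012/0.3687 = 0.000325; Haaland gives 1/√f = -1.8 log₁₀[3.15e-05+2.43e-05] = 7.656, so f = 0.01706.
ΔP = f(L/D_h)(ρV²/2) = 0.01706·72.8/0.3687·538.8 = 1815 Pa.

ΔP ≈ 1815 Pa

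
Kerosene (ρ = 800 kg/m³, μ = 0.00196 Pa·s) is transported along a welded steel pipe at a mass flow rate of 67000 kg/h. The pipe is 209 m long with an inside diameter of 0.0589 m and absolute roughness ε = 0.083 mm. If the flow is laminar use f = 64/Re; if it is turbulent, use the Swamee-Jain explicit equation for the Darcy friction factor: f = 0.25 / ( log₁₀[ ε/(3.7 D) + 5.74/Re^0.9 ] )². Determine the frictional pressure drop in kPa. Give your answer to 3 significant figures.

ΔP ≈ 2340 kPa

ṁ = 67000 kg/h = 67000/3600 = 18.61 kg/s.
A = πD²/4 = π(0.0589)²/4 = 0.002725 m²; mean velocity V = ṁ/(ρA) = 18.61/(800 · 0.002725) = 8.538 m/s.
Reynolds number Re = ρVD/μ = 800 · 8.538 · 0.0589 / 0.00196 = 2.053e+05.
Re > 4000 → turbulent. Relative roughness ε/D = 8.3e-05/0.0589 = 0.00141. Swamee-Jain: f = 0.25/(log₁₀[0.00141/3.7 + 5.74/2.053e+05^0.9])² = 0.25/(log₁₀[0.000381 + 9.5e-05])² = 0.25/(-3.323)² = 0.02265.
Darcy-Weisbach: ΔP = f(L/D)(ρV²/2) = 0.02265·(209/0.0589)·(800·8.538²/2) = 0.02265·3548·2.916e+04 = 2.343e+06 Pa.
ΔP = 2.343e+06 Pa = 2340 kPa.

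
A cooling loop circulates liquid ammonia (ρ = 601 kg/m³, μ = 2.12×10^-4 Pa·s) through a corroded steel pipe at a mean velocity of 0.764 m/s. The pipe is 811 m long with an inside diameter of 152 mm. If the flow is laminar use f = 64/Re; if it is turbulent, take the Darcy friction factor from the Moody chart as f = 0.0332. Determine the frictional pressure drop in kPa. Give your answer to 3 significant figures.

ΔP ≈ 31.1 kPa

Reynolds number Re = ρVD/μ = 601 · 0.764 · 0.152 / 0.000212 = 3.292e+05.
Re > 4000 → turbulent; use the Moody-chart value f = 0.0332.
Darcy-Weisbach: ΔP = f(L/D)(ρV²/2) = 0.0332·(811/0.152)·(601·0.764²/2) = 0.0332·5336·175.4 = 3.107e+04 Pa.
ΔP = 3.107e+04 Pa = 31.1 kPa.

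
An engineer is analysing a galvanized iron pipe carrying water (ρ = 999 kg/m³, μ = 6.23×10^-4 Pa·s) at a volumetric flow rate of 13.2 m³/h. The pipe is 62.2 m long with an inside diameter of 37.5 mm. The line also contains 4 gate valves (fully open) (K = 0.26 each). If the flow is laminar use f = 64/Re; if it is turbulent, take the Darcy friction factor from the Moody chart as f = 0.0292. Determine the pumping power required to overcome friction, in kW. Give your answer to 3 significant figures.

Q = 13.2 m³/h = 13.2/3600 = 0.003667 m³/s.
Cross-sectional area A = πD²/4 = π(0.0375)²/4 = 0.001104 m²; mean velocity V = Q/A = 0.003667/0.001104 = 3.32 m/s.
Reynolds number Re = ρVD/μ = 999 · 3.32 · 0.0375 / 0.000623 = 1.996e+05.
Re > 4000 → turbulent; use the Moody-chart value f = 0.0292.
Total minor-loss coefficient ΣK = 4·0.26 = 1.04.
ΔP = [f·L/D + ΣK]·(ρV²/2) = [0.0292·62.2/0.0375 + 1.04]·(999·3.32²/2) = [48.43 + 1.04]·5505 = 2.724e+05 Pa.
Pumping power P = QΔP = 0.003667·2.724e+05 = 998.7 W = 0.999 kW.

P ≈ 0.999 kW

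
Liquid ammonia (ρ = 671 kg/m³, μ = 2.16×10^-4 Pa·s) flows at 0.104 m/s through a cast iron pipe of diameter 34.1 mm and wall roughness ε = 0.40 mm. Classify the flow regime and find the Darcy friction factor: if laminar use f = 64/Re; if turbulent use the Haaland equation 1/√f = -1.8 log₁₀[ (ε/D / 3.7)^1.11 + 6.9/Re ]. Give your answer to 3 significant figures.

f ≈ 0.0444

Re = ρVD/μ = 671·0.104·0.0341/0.000216 = 1.102e+04.
Re > 4000 → turbulent. ε/D = 0.0004/0.0341 = 0.0117; Haaland: 1/√f = -1.8 log₁₀[0.00168 + 0.000626] = 4.746, so f = 0.0444.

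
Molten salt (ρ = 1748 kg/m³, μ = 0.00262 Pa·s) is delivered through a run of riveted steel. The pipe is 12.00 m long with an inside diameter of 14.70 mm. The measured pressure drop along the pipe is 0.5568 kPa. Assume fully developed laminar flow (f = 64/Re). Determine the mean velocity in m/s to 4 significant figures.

V ≈ 0.1196 m/s

For laminar flow, f = 64/Re with Re = ρVD/μ, so Darcy-Weisbach reduces to ΔP = 32μLV/D². Solving for V: V = ΔP·D²/(32μL) = 556.8·(0.0147)²/(32·0.00262·12) = 0.1196 m/s.
Check: Re = ρVD/μ = 1748·0.1196·0.0147/0.00262 = 1173 < 2300, so the laminar assumption holds.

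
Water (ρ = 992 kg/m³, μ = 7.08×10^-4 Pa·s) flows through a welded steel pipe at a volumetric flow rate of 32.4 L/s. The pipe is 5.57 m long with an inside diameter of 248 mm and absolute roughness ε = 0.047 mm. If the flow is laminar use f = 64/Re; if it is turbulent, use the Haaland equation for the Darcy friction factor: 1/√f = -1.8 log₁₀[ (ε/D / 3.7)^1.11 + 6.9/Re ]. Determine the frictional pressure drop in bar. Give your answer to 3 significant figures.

ΔP ≈ 8.25×10^-4 bar

Q = 32.4 L/s = 32.4/1000 = 0.0324 m³/s.
Cross-sectional area A = πD²/4 = π(0.248)²/4 = 0.04831 m²; mean velocity V = Q/A = 0.0324/0.04831 = 0.6707 m/s.
Reynolds number Re = ρVD/μ = 992 · 0.6707 · 0.248 / 0.000708 = 2.331e+05.
Re > 4000 → turbulent. Relative roughness ε/D = 4.7e-05/0.248 = 0.00019. Haaland: 1/√f = -1.8 log₁₀[(0.00019/3.7)^1.11 + 6.9/2.331e+05] = -1.8 log₁₀[1.73e-05 + 2.96e-05] = 7.792, so f = 0.01647.
Darcy-Weisbach: ΔP = f(L/D)(ρV²/2) = 0.01647·(5.57/0.248)·(992·0.6707²/2) = 0.01647·22.46·223.1 = 82.54 Pa.
ΔP = 82.54 Pa = 8.25×10^-4 bar.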